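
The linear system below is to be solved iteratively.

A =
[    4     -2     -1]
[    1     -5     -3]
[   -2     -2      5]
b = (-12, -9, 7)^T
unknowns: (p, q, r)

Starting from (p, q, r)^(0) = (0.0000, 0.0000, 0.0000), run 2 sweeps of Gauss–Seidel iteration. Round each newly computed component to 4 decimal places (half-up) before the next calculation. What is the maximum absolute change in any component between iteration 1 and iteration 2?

Iteration 1:
  p = (-12 - (-2)·0.0000 - (-1)·0.0000) / (4) = -3.0000
  q = (-9 - (1)·-3.0000 - (-3)·0.0000) / (-5) = 1.2000
  r = (7 - (-2)·-3.0000 - (-2)·1.2000) / (5) = 0.6800
Iteration 2:
  p = (-12 - (-2)·1.2000 - (-1)·0.6800) / (4) = -2.2300
  q = (-9 - (1)·-2.2300 - (-3)·0.6800) / (-5) = 0.9460
  r = (7 - (-2)·-2.2300 - (-2)·0.9460) / (5) = 0.8864
Change: (0.7700, -0.2540, 0.2064) → max |·| = 0.7700

0.7700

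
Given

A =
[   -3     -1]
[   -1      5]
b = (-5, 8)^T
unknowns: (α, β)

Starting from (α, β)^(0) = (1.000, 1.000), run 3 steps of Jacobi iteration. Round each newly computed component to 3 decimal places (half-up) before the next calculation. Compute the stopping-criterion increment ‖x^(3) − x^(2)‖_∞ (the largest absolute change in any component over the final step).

0.054

Iteration 1:
  α = (-5 - (-1)·1.000) / (-3) = 1.333
  β = (8 - (-1)·1.000) / (5) = 1.800
Iteration 2:
  α = (-5 - (-1)·1.800) / (-3) = 1.067
  β = (8 - (-1)·1.333) / (5) = 1.867
Iteration 3:
  α = (-5 - (-1)·1.867) / (-3) = 1.044
  β = (8 - (-1)·1.067) / (5) = 1.813
Change: (-0.023, -0.054) → max |·| = 0.054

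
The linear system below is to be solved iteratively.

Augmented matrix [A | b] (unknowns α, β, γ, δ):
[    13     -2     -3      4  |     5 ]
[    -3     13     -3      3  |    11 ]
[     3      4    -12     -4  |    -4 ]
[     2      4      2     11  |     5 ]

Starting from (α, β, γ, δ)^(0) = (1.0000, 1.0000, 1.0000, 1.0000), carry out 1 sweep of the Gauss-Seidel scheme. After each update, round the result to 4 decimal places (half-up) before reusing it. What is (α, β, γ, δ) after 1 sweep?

Iteration 1:
  α = (5 - (-2)·1.0000 - (-3)·1.0000 - (4)·1.0000) / (13) = 0.4615
  β = (11 - (-3)·0.4615 - (-3)·1.0000 - (3)·1.0000) / (13) = 0.9527
  γ = (-4 - (3)·0.4615 - (4)·0.9527 - (-4)·1.0000) / (-12) = 0.4329
  δ = (5 - (2)·0.4615 - (4)·0.9527 - (2)·0.4329) / (11) = -0.0545

(0.4615, 0.9527, 0.4329, -0.0545)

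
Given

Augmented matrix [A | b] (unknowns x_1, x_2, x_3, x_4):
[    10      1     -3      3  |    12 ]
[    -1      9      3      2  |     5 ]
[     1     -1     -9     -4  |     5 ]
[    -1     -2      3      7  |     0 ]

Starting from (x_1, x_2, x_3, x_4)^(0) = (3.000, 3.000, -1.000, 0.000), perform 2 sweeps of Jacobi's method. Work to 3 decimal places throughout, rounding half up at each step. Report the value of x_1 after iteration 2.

0.397

Iteration 1:
  x_1 = (12 - (1)·3.000 - (-3)·-1.000 - (3)·0.000) / (10) = 0.600
  x_2 = (5 - (-1)·3.000 - (3)·-1.000 - (2)·0.000) / (9) = 1.222
  x_3 = (5 - (1)·3.000 - (-1)·3.000 - (-4)·0.000) / (-9) = -0.556
  x_4 = (0 - (-1)·3.000 - (-2)·3.000 - (3)·-1.000) / (7) = 1.714
Iteration 2:
  x_1 = (12 - (1)·1.222 - (-3)·-0.556 - (3)·1.714) / (10) = 0.397
  x_2 = (5 - (-1)·0.600 - (3)·-0.556 - (2)·1.714) / (9) = 0.427
  x_3 = (5 - (1)·0.600 - (-1)·1.222 - (-4)·1.714) / (-9) = -1.386
  x_4 = (0 - (-1)·0.600 - (-2)·1.222 - (3)·-0.556) / (7) = 0.673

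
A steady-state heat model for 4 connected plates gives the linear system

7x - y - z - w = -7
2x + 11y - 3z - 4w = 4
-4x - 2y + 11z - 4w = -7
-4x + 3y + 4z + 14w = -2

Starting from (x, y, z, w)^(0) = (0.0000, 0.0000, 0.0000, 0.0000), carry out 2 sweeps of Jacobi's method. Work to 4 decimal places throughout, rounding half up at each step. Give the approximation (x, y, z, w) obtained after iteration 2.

(-1.0594, 0.3199, -0.9859, -0.3247)

Iteration 1:
  x = (-7 - (-1)·0.0000 - (-1)·0.0000 - (-1)·0.0000) / (7) = -1.0000
  y = (4 - (2)·0.0000 - (-3)·0.0000 - (-4)·0.0000) / (11) = 0.3636
  z = (-7 - (-4)·0.0000 - (-2)·0.0000 - (-4)·0.0000) / (11) = -0.6364
  w = (-2 - (-4)·0.0000 - (3)·0.0000 - (4)·0.0000) / (14) = -0.1429
Iteration 2:
  x = (-7 - (-1)·0.3636 - (-1)·-0.6364 - (-1)·-0.1429) / (7) = -1.0594
  y = (4 - (2)·-1.0000 - (-3)·-0.6364 - (-4)·-0.1429) / (11) = 0.3199
  z = (-7 - (-4)·-1.0000 - (-2)·0.3636 - (-4)·-0.1429) / (11) = -0.9859
  w = (-2 - (-4)·-1.0000 - (3)·0.3636 - (4)·-0.6364) / (14) = -0.3247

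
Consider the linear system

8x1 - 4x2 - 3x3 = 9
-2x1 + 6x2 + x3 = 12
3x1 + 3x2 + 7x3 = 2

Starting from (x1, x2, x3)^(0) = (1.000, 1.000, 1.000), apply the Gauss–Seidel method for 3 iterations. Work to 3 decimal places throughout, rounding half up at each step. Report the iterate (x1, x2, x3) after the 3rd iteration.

Iteration 1:
  x1 = (9 - (-4)·1.000 - (-3)·1.000) / (8) = 2.000
  x2 = (12 - (-2)·2.000 - (1)·1.000) / (6) = 2.500
  x3 = (2 - (3)·2.000 - (3)·2.500) / (7) = -1.643
Iteration 2:
  x1 = (9 - (-4)·2.500 - (-3)·-1.643) / (8) = 1.759
  x2 = (12 - (-2)·1.759 - (1)·-1.643) / (6) = 2.860
  x3 = (2 - (3)·1.759 - (3)·2.860) / (7) = -1.694
Iteration 3:
  x1 = (9 - (-4)·2.860 - (-3)·-1.694) / (8) = 1.920
  x2 = (12 - (-2)·1.920 - (1)·-1.694) / (6) = 2.922
  x3 = (2 - (3)·1.920 - (3)·2.922) / (7) = -1.789

(1.920, 2.922, -1.789)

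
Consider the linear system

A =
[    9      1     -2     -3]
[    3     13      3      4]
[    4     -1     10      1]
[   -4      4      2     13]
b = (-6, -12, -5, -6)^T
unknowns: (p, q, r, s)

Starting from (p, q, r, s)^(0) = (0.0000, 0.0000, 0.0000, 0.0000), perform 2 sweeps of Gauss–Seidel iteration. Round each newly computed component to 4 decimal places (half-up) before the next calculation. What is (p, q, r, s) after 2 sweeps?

Iteration 1:
  p = (-6 - (1)·0.0000 - (-2)·0.0000 - (-3)·0.0000) / (9) = -0.6667
  q = (-12 - (3)·-0.6667 - (3)·0.0000 - (4)·0.0000) / (13) = -0.7692
  r = (-5 - (4)·-0.6667 - (-1)·-0.7692 - (1)·0.0000) / (10) = -0.3102
  s = (-6 - (-4)·-0.6667 - (4)·-0.7692 - (2)·-0.3102) / (13) = -0.3823
Iteration 2:
  p = (-6 - (1)·-0.7692 - (-2)·-0.3102 - (-3)·-0.3823) / (9) = -0.7776
  q = (-12 - (3)·-0.7776 - (3)·-0.3102 - (4)·-0.3823) / (13) = -0.5544
  r = (-5 - (4)·-0.7776 - (-1)·-0.5544 - (1)·-0.3823) / (10) = -0.2062
  s = (-6 - (-4)·-0.7776 - (4)·-0.5544 - (2)·-0.2062) / (13) = -0.4985

(-0.7776, -0.5544, -0.2062, -0.4985)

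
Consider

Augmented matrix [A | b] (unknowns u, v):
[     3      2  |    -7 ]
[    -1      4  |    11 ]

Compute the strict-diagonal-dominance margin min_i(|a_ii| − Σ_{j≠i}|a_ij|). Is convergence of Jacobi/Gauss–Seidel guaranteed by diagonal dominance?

1

row 1: |3| − (2) = 1
row 2: |4| − (1) = 3
minimum over rows = 1 → strictly diagonally dominant (convergence guaranteed)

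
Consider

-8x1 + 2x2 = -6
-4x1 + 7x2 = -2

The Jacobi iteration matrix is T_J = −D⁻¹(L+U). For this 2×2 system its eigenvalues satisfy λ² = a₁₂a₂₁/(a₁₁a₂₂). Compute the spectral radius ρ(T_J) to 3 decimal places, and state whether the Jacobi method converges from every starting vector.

0.378

a₁₂a₂₁/(a₁₁a₂₂) = (2)·(-4) / ((-8)·(7)) = 0.142857
ρ = √|0.142857| = √0.142857 = 0.378
ρ < 1, so Jacobi converges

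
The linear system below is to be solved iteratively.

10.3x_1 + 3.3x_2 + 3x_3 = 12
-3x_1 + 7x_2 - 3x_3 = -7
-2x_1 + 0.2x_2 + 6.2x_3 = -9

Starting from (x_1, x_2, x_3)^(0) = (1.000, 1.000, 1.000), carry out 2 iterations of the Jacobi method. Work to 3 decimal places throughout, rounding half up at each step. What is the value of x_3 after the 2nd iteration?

Iteration 1:
  x_1 = (12 - (3.3)·1.000 - (3)·1.000) / (10.3) = 0.553
  x_2 = (-7 - (-3)·1.000 - (-3)·1.000) / (7) = -0.143
  x_3 = (-9 - (-2)·1.000 - (0.2)·1.000) / (6.2) = -1.161
Iteration 2:
  x_1 = (12 - (3.3)·-0.143 - (3)·-1.161) / (10.3) = 1.549
  x_2 = (-7 - (-3)·0.553 - (-3)·-1.161) / (7) = -1.261
  x_3 = (-9 - (-2)·0.553 - (0.2)·-0.143) / (6.2) = -1.269

-1.269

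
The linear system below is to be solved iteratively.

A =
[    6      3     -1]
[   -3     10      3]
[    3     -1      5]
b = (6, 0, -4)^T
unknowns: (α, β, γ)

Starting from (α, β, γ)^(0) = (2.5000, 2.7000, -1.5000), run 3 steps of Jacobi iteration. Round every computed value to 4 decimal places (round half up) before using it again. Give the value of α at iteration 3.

0.7927

Iteration 1:
  α = (6 - (3)·2.7000 - (-1)·-1.5000) / (6) = -0.6000
  β = (0 - (-3)·2.5000 - (3)·-1.5000) / (10) = 1.2000
  γ = (-4 - (3)·2.5000 - (-1)·2.7000) / (5) = -1.7600
Iteration 2:
  α = (6 - (3)·1.2000 - (-1)·-1.7600) / (6) = 0.1067
  β = (0 - (-3)·-0.6000 - (3)·-1.7600) / (10) = 0.3480
  γ = (-4 - (3)·-0.6000 - (-1)·1.2000) / (5) = -0.2000
Iteration 3:
  α = (6 - (3)·0.3480 - (-1)·-0.2000) / (6) = 0.7927
  β = (0 - (-3)·0.1067 - (3)·-0.2000) / (10) = 0.0920
  γ = (-4 - (3)·0.1067 - (-1)·0.3480) / (5) = -0.7944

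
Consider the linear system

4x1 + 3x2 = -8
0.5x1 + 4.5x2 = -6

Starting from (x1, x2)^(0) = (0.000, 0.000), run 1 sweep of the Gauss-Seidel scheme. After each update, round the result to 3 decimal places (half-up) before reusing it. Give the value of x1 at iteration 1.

-2.000

Iteration 1:
  x1 = (-8 - (3)·0.000) / (4) = -2.000
  x2 = (-6 - (0.5)·-2.000) / (4.5) = -1.111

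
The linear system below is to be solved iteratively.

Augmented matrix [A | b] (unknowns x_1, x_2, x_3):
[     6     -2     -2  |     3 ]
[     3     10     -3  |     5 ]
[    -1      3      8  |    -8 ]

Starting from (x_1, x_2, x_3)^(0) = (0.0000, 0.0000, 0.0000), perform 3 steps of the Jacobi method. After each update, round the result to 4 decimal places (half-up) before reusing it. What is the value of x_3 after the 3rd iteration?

-0.9771

Iteration 1:
  x_1 = (3 - (-2)·0.0000 - (-2)·0.0000) / (6) = 0.5000
  x_2 = (5 - (3)·0.0000 - (-3)·0.0000) / (10) = 0.5000
  x_3 = (-8 - (-1)·0.0000 - (3)·0.0000) / (8) = -1.0000
Iteration 2:
  x_1 = (3 - (-2)·0.5000 - (-2)·-1.0000) / (6) = 0.3333
  x_2 = (5 - (3)·0.5000 - (-3)·-1.0000) / (10) = 0.0500
  x_3 = (-8 - (-1)·0.5000 - (3)·0.5000) / (8) = -1.1250
Iteration 3:
  x_1 = (3 - (-2)·0.0500 - (-2)·-1.1250) / (6) = 0.1417
  x_2 = (5 - (3)·0.3333 - (-3)·-1.1250) / (10) = 0.0625
  x_3 = (-8 - (-1)·0.3333 - (3)·0.0500) / (8) = -0.9771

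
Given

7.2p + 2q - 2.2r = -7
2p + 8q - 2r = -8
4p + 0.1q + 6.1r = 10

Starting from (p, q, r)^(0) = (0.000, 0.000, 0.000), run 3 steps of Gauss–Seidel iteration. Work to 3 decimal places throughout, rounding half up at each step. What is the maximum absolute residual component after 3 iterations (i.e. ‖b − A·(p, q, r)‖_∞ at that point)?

Iteration 1:
  p = (-7 - (2)·0.000 - (-2.2)·0.000) / (7.2) = -0.972
  q = (-8 - (2)·-0.972 - (-2)·0.000) / (8) = -0.757
  r = (10 - (4)·-0.972 - (0.1)·-0.757) / (6.1) = 2.289
Iteration 2:
  p = (-7 - (2)·-0.757 - (-2.2)·2.289) / (7.2) = -0.063
  q = (-8 - (2)·-0.063 - (-2)·2.289) / (8) = -0.412
  r = (10 - (4)·-0.063 - (0.1)·-0.412) / (6.1) = 1.687
Iteration 3:
  p = (-7 - (2)·-0.412 - (-2.2)·1.687) / (7.2) = -0.342
  q = (-8 - (2)·-0.342 - (-2)·1.687) / (8) = -0.493
  r = (10 - (4)·-0.342 - (0.1)·-0.493) / (6.1) = 1.872
Residual b − A·x = (0.567, 0.372, -0.002); ∞-norm = 0.567

0.567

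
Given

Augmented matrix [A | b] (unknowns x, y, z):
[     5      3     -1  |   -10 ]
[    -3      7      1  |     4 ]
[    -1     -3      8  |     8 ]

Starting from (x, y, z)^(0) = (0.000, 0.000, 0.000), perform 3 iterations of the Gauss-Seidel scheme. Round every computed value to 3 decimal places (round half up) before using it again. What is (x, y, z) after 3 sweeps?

Iteration 1:
  x = (-10 - (3)·0.000 - (-1)·0.000) / (5) = -2.000
  y = (4 - (-3)·-2.000 - (1)·0.000) / (7) = -0.286
  z = (8 - (-1)·-2.000 - (-3)·-0.286) / (8) = 0.643
Iteration 2:
  x = (-10 - (3)·-0.286 - (-1)·0.643) / (5) = -1.700
  y = (4 - (-3)·-1.700 - (1)·0.643) / (7) = -0.249
  z = (8 - (-1)·-1.700 - (-3)·-0.249) / (8) = 0.694
Iteration 3:
  x = (-10 - (3)·-0.249 - (-1)·0.694) / (5) = -1.712
  y = (4 - (-3)·-1.712 - (1)·0.694) / (7) = -0.261
  z = (8 - (-1)·-1.712 - (-3)·-0.261) / (8) = 0.688

(-1.712, -0.261, 0.688)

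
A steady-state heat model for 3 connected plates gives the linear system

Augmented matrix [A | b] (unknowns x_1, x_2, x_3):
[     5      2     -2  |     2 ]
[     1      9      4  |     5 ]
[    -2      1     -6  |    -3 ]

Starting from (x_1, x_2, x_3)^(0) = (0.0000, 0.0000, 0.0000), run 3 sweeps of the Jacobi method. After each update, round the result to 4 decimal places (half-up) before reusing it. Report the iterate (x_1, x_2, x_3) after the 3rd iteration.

Iteration 1:
  x_1 = (2 - (2)·0.0000 - (-2)·0.0000) / (5) = 0.4000
  x_2 = (5 - (1)·0.0000 - (4)·0.0000) / (9) = 0.5556
  x_3 = (-3 - (-2)·0.0000 - (1)·0.0000) / (-6) = 0.5000
Iteration 2:
  x_1 = (2 - (2)·0.5556 - (-2)·0.5000) / (5) = 0.3778
  x_2 = (5 - (1)·0.4000 - (4)·0.5000) / (9) = 0.2889
  x_3 = (-3 - (-2)·0.4000 - (1)·0.5556) / (-6) = 0.4593
Iteration 3:
  x_1 = (2 - (2)·0.2889 - (-2)·0.4593) / (5) = 0.4682
  x_2 = (5 - (1)·0.3778 - (4)·0.4593) / (9) = 0.3094
  x_3 = (-3 - (-2)·0.3778 - (1)·0.2889) / (-6) = 0.4222

(0.4682, 0.3094, 0.4222)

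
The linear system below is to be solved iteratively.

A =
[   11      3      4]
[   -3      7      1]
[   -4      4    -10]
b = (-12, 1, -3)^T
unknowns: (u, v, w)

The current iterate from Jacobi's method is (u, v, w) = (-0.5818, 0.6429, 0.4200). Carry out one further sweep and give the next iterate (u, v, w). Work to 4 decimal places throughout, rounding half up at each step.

(-1.4190, -0.1665, 0.7899)

One sweep:
  u = (-12 - (3)·0.6429 - (4)·0.4200) / (11) = -1.4190
  v = (1 - (-3)·-0.5818 - (1)·0.4200) / (7) = -0.1665
  w = (-3 - (-4)·-0.5818 - (4)·0.6429) / (-10) = 0.7899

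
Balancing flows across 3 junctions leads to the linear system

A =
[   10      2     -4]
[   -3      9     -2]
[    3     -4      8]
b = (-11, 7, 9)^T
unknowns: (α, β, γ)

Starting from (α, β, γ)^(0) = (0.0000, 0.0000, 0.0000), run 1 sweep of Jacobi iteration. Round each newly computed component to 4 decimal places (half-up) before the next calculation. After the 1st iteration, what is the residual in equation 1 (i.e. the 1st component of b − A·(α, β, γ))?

Iteration 1:
  α = (-11 - (2)·0.0000 - (-4)·0.0000) / (10) = -1.1000
  β = (7 - (-3)·0.0000 - (-2)·0.0000) / (9) = 0.7778
  γ = (9 - (3)·0.0000 - (-4)·0.0000) / (8) = 1.1250
Residual b − A·x = (2.9444, -1.0502, 6.4112)

2.9444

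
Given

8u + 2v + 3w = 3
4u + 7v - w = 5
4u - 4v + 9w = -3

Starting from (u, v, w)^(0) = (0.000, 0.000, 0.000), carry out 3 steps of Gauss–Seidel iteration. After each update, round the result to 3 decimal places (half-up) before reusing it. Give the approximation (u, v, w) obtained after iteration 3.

Iteration 1:
  u = (3 - (2)·0.000 - (3)·0.000) / (8) = 0.375
  v = (5 - (4)·0.375 - (-1)·0.000) / (7) = 0.500
  w = (-3 - (4)·0.375 - (-4)·0.500) / (9) = -0.278
Iteration 2:
  u = (3 - (2)·0.500 - (3)·-0.278) / (8) = 0.354
  v = (5 - (4)·0.354 - (-1)·-0.278) / (7) = 0.472
  w = (-3 - (4)·0.354 - (-4)·0.472) / (9) = -0.281
Iteration 3:
  u = (3 - (2)·0.472 - (3)·-0.281) / (8) = 0.362
  v = (5 - (4)·0.362 - (-1)·-0.281) / (7) = 0.467
  w = (-3 - (4)·0.362 - (-4)·0.467) / (9) = -0.287

(0.362, 0.467, -0.287)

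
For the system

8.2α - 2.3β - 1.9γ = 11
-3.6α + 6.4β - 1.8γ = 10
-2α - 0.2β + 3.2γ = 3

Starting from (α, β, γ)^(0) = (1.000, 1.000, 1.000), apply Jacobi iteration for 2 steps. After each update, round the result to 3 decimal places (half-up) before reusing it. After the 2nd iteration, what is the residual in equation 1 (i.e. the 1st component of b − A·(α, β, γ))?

2.689

Iteration 1:
  α = (11 - (-2.3)·1.000 - (-1.9)·1.000) / (8.2) = 1.854
  β = (10 - (-3.6)·1.000 - (-1.8)·1.000) / (6.4) = 2.406
  γ = (3 - (-2)·1.000 - (-0.2)·1.000) / (3.2) = 1.625
Iteration 2:
  α = (11 - (-2.3)·2.406 - (-1.9)·1.625) / (8.2) = 2.393
  β = (10 - (-3.6)·1.854 - (-1.8)·1.625) / (6.4) = 3.062
  γ = (3 - (-2)·1.854 - (-0.2)·2.406) / (3.2) = 2.247
Residual b − A·x = (2.689, 3.063, 1.208)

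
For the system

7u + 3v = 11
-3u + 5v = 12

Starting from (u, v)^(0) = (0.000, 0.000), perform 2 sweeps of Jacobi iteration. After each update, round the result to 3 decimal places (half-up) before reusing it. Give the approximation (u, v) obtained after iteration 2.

(0.543, 3.343)

Iteration 1:
  u = (11 - (3)·0.000) / (7) = 1.571
  v = (12 - (-3)·0.000) / (5) = 2.400
Iteration 2:
  u = (11 - (3)·2.400) / (7) = 0.543
  v = (12 - (-3)·1.571) / (5) = 3.343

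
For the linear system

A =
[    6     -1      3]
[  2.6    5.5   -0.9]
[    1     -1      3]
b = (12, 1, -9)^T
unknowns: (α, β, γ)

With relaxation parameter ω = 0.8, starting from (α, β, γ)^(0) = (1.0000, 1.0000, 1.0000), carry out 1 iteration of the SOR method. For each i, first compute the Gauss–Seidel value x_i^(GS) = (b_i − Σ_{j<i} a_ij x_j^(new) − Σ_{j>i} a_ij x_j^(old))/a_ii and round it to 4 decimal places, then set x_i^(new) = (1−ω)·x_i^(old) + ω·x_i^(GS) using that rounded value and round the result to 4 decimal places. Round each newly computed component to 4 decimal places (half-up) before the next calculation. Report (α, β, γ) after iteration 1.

Iteration 1:
  α: GS value = (12 - (-1)·1.0000 - (3)·1.0000) / (6) = 1.6667;  α ← (1−ω)·1.0000 + ω·1.6667 = 1.5334
  β: GS value = (1 - (2.6)·1.5334 - (-0.9)·1.0000) / (5.5) = -0.3794;  β ← (1−ω)·1.0000 + ω·-0.3794 = -0.1035
  γ: GS value = (-9 - (1)·1.5334 - (-1)·-0.1035) / (3) = -3.5456;  γ ← (1−ω)·1.0000 + ω·-3.5456 = -2.6365

(1.5334, -0.1035, -2.6365)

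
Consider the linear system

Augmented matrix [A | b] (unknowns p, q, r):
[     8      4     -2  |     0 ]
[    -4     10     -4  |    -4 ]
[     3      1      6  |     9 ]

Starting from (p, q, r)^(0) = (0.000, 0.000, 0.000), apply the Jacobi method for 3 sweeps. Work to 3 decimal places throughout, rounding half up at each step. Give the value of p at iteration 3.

0.292

Iteration 1:
  p = (0 - (4)·0.000 - (-2)·0.000) / (8) = 0.000
  q = (-4 - (-4)·0.000 - (-4)·0.000) / (10) = -0.400
  r = (9 - (3)·0.000 - (1)·0.000) / (6) = 1.500
Iteration 2:
  p = (0 - (4)·-0.400 - (-2)·1.500) / (8) = 0.575
  q = (-4 - (-4)·0.000 - (-4)·1.500) / (10) = 0.200
  r = (9 - (3)·0.000 - (1)·-0.400) / (6) = 1.567
Iteration 3:
  p = (0 - (4)·0.200 - (-2)·1.567) / (8) = 0.292
  q = (-4 - (-4)·0.575 - (-4)·1.567) / (10) = 0.457
  r = (9 - (3)·0.575 - (1)·0.200) / (6) = 1.179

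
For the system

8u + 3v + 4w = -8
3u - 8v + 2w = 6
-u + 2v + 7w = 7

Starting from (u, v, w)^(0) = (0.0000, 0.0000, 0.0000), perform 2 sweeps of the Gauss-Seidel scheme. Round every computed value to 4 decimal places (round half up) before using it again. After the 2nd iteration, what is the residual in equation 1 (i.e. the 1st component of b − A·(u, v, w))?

Iteration 1:
  u = (-8 - (3)·0.0000 - (4)·0.0000) / (8) = -1.0000
  v = (6 - (3)·-1.0000 - (2)·0.0000) / (-8) = -1.1250
  w = (7 - (-1)·-1.0000 - (2)·-1.1250) / (7) = 1.1786
Iteration 2:
  u = (-8 - (3)·-1.1250 - (4)·1.1786) / (8) = -1.1674
  v = (6 - (3)·-1.1674 - (2)·1.1786) / (-8) = -0.8931
  w = (7 - (-1)·-1.1674 - (2)·-0.8931) / (7) = 1.0884
Residual b − A·x = (-0.3351, 0.1806, 0.0000)

-0.3351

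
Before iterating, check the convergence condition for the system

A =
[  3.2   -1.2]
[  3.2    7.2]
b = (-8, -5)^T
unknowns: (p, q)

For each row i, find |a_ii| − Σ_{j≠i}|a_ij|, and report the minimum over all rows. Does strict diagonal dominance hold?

2

row 1: |3.2| − (1.2) = 2
row 2: |7.2| − (3.2) = 4
minimum over rows = 2 → strictly diagonally dominant (convergence guaranteed)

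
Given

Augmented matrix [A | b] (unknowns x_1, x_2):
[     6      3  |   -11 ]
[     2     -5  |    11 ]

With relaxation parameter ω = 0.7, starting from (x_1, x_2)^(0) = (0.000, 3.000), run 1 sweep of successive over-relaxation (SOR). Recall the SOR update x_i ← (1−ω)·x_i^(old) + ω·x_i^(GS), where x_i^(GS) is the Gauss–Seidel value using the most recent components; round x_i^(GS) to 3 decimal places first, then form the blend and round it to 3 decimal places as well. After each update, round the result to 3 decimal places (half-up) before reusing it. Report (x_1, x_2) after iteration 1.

(-2.333, -1.293)

Iteration 1:
  x_1: GS value = (-11 - (3)·3.000) / (6) = -3.333;  x_1 ← (1−ω)·0.000 + ω·-3.333 = -2.333
  x_2: GS value = (11 - (2)·-2.333) / (-5) = -3.133;  x_2 ← (1−ω)·3.000 + ω·-3.133 = -1.293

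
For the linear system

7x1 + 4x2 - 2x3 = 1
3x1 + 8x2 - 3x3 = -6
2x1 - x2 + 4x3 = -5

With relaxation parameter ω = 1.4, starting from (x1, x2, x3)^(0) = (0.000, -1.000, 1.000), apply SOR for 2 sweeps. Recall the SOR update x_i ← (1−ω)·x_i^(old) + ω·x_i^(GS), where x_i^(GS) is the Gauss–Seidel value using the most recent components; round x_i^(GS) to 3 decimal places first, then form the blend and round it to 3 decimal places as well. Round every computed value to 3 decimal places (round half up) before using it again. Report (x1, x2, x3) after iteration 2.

Iteration 1:
  x1: GS value = (1 - (4)·-1.000 - (-2)·1.000) / (7) = 1.000;  x1 ← (1−ω)·0.000 + ω·1.000 = 1.400
  x2: GS value = (-6 - (3)·1.400 - (-3)·1.000) / (8) = -0.900;  x2 ← (1−ω)·-1.000 + ω·-0.900 = -0.860
  x3: GS value = (-5 - (2)·1.400 - (-1)·-0.860) / (4) = -2.165;  x3 ← (1−ω)·1.000 + ω·-2.165 = -3.431
Iteration 2:
  x1: GS value = (1 - (4)·-0.860 - (-2)·-3.431) / (7) = -0.346;  x1 ← (1−ω)·1.400 + ω·-0.346 = -1.044
  x2: GS value = (-6 - (3)·-1.044 - (-3)·-3.431) / (8) = -1.645;  x2 ← (1−ω)·-0.860 + ω·-1.645 = -1.959
  x3: GS value = (-5 - (2)·-1.044 - (-1)·-1.959) / (4) = -1.218;  x3 ← (1−ω)·-3.431 + ω·-1.218 = -0.333

(-1.044, -1.959, -0.333)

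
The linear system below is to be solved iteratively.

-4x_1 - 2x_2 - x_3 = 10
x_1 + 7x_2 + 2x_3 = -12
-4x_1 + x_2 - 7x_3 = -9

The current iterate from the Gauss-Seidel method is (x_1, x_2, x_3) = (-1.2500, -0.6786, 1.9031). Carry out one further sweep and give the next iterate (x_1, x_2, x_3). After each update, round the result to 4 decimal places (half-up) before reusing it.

(-2.6365, -1.8814, 2.5235)

One sweep:
  x_1 = (10 - (-2)·-0.6786 - (-1)·1.9031) / (-4) = -2.6365
  x_2 = (-12 - (1)·-2.6365 - (2)·1.9031) / (7) = -1.8814
  x_3 = (-9 - (-4)·-2.6365 - (1)·-1.8814) / (-7) = 2.5235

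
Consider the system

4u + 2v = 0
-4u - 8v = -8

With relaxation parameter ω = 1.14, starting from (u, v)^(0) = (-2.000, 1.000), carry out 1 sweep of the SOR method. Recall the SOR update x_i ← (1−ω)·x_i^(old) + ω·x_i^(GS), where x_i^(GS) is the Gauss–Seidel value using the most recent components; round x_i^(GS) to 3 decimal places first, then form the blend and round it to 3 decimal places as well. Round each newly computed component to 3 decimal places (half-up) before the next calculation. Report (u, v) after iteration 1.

(-0.290, 1.165)

Iteration 1:
  u: GS value = (0 - (2)·1.000) / (4) = -0.500;  u ← (1−ω)·-2.000 + ω·-0.500 = -0.290
  v: GS value = (-8 - (-4)·-0.290) / (-8) = 1.145;  v ← (1−ω)·1.000 + ω·1.145 = 1.165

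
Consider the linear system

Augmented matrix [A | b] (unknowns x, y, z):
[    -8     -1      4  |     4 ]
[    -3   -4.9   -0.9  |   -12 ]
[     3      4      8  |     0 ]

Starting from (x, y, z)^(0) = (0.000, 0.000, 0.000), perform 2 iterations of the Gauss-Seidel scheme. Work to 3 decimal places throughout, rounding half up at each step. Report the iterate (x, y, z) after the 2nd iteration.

(-1.439, 3.549, -1.235)

Iteration 1:
  x = (4 - (-1)·0.000 - (4)·0.000) / (-8) = -0.500
  y = (-12 - (-3)·-0.500 - (-0.9)·0.000) / (-4.9) = 2.755
  z = (0 - (3)·-0.500 - (4)·2.755) / (8) = -1.190
Iteration 2:
  x = (4 - (-1)·2.755 - (4)·-1.190) / (-8) = -1.439
  y = (-12 - (-3)·-1.439 - (-0.9)·-1.190) / (-4.9) = 3.549
  z = (0 - (3)·-1.439 - (4)·3.549) / (8) = -1.235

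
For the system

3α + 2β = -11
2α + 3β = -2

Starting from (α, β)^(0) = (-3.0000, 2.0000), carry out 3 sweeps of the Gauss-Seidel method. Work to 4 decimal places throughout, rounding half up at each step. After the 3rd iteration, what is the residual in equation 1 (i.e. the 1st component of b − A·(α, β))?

Iteration 1:
  α = (-11 - (2)·2.0000) / (3) = -5.0000
  β = (-2 - (2)·-5.0000) / (3) = 2.6667
Iteration 2:
  α = (-11 - (2)·2.6667) / (3) = -5.4445
  β = (-2 - (2)·-5.4445) / (3) = 2.9630
Iteration 3:
  α = (-11 - (2)·2.9630) / (3) = -5.6420
  β = (-2 - (2)·-5.6420) / (3) = 3.0947
Residual b − A·x = (-0.2634, -0.0001)

-0.2634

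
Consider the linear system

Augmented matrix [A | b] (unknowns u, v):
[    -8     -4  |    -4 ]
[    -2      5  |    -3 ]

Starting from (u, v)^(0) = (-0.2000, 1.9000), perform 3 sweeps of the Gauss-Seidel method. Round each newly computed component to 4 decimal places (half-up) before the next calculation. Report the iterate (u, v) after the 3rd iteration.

(0.6220, -0.3512)

Iteration 1:
  u = (-4 - (-4)·1.9000) / (-8) = -0.4500
  v = (-3 - (-2)·-0.4500) / (5) = -0.7800
Iteration 2:
  u = (-4 - (-4)·-0.7800) / (-8) = 0.8900
  v = (-3 - (-2)·0.8900) / (5) = -0.2440
Iteration 3:
  u = (-4 - (-4)·-0.2440) / (-8) = 0.6220
  v = (-3 - (-2)·0.6220) / (5) = -0.3512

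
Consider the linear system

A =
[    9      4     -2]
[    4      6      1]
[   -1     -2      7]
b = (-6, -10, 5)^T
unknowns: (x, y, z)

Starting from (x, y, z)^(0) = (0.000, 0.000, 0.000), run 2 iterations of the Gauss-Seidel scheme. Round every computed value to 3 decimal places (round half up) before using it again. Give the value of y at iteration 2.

Iteration 1:
  x = (-6 - (4)·0.000 - (-2)·0.000) / (9) = -0.667
  y = (-10 - (4)·-0.667 - (1)·0.000) / (6) = -1.222
  z = (5 - (-1)·-0.667 - (-2)·-1.222) / (7) = 0.270
Iteration 2:
  x = (-6 - (4)·-1.222 - (-2)·0.270) / (9) = -0.064
  y = (-10 - (4)·-0.064 - (1)·0.270) / (6) = -1.669
  z = (5 - (-1)·-0.064 - (-2)·-1.669) / (7) = 0.228

-1.669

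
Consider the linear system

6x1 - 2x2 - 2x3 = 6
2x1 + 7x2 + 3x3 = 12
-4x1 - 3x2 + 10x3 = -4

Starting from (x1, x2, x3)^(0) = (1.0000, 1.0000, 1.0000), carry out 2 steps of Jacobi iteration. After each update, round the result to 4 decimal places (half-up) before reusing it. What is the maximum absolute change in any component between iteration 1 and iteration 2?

Iteration 1:
  x1 = (6 - (-2)·1.0000 - (-2)·1.0000) / (6) = 1.6667
  x2 = (12 - (2)·1.0000 - (3)·1.0000) / (7) = 1.0000
  x3 = (-4 - (-4)·1.0000 - (-3)·1.0000) / (10) = 0.3000
Iteration 2:
  x1 = (6 - (-2)·1.0000 - (-2)·0.3000) / (6) = 1.4333
  x2 = (12 - (2)·1.6667 - (3)·0.3000) / (7) = 1.1095
  x3 = (-4 - (-4)·1.6667 - (-3)·1.0000) / (10) = 0.5667
Change: (-0.2334, 0.1095, 0.2667) → max |·| = 0.2667

0.2667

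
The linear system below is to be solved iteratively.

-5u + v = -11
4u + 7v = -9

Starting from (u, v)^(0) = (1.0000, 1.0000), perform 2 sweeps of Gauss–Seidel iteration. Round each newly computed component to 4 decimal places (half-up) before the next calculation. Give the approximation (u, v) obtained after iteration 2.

(1.6686, -2.2392)

Iteration 1:
  u = (-11 - (1)·1.0000) / (-5) = 2.4000
  v = (-9 - (4)·2.4000) / (7) = -2.6571
Iteration 2:
  u = (-11 - (1)·-2.6571) / (-5) = 1.6686
  v = (-9 - (4)·1.6686) / (7) = -2.2392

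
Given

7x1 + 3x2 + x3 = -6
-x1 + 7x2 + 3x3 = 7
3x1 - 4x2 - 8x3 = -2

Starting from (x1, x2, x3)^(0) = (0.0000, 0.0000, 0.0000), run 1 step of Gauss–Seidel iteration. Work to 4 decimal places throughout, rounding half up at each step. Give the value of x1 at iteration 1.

-0.8571

Iteration 1:
  x1 = (-6 - (3)·0.0000 - (1)·0.0000) / (7) = -0.8571
  x2 = (7 - (-1)·-0.8571 - (3)·0.0000) / (7) = 0.8776
  x3 = (-2 - (3)·-0.8571 - (-4)·0.8776) / (-8) = -0.5102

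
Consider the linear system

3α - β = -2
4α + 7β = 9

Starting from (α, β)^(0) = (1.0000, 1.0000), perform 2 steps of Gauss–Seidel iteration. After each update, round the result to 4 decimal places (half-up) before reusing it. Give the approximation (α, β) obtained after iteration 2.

Iteration 1:
  α = (-2 - (-1)·1.0000) / (3) = -0.3333
  β = (9 - (4)·-0.3333) / (7) = 1.4762
Iteration 2:
  α = (-2 - (-1)·1.4762) / (3) = -0.1746
  β = (9 - (4)·-0.1746) / (7) = 1.3855

(-0.1746, 1.3855)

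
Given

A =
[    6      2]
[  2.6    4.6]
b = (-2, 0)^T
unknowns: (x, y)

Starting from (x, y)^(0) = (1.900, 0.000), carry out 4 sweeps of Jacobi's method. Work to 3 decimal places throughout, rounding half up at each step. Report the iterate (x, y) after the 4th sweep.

(-0.329, 0.224)

Iteration 1:
  x = (-2 - (2)·0.000) / (6) = -0.333
  y = (0 - (2.6)·1.900) / (4.6) = -1.074
Iteration 2:
  x = (-2 - (2)·-1.074) / (6) = 0.025
  y = (0 - (2.6)·-0.333) / (4.6) = 0.188
Iteration 3:
  x = (-2 - (2)·0.188) / (6) = -0.396
  y = (0 - (2.6)·0.025) / (4.6) = -0.014
Iteration 4:
  x = (-2 - (2)·-0.014) / (6) = -0.329
  y = (0 - (2.6)·-0.396) / (4.6) = 0.224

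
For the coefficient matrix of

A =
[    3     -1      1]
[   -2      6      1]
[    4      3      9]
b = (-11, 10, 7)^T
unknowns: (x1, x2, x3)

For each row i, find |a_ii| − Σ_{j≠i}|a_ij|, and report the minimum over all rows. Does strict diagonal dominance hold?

row 1: |3| − (1+1) = 1
row 2: |6| − (2+1) = 3
row 3: |9| − (4+3) = 2
minimum over rows = 1 → strictly diagonally dominant (convergence guaranteed)

1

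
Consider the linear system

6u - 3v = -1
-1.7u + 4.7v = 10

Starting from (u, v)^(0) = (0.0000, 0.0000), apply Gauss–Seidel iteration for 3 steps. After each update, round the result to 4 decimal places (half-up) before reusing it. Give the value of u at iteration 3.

1.0540

Iteration 1:
  u = (-1 - (-3)·0.0000) / (6) = -0.1667
  v = (10 - (-1.7)·-0.1667) / (4.7) = 2.0674
Iteration 2:
  u = (-1 - (-3)·2.0674) / (6) = 0.8670
  v = (10 - (-1.7)·0.8670) / (4.7) = 2.4413
Iteration 3:
  u = (-1 - (-3)·2.4413) / (6) = 1.0540
  v = (10 - (-1.7)·1.0540) / (4.7) = 2.5089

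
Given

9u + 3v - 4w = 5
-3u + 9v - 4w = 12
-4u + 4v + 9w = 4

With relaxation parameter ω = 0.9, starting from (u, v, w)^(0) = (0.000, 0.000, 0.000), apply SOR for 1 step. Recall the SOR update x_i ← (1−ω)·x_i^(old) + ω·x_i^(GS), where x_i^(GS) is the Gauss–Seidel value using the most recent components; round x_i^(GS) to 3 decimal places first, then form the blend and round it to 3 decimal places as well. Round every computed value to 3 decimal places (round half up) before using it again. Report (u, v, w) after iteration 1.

(0.500, 1.350, 0.060)

Iteration 1:
  u: GS value = (5 - (3)·0.000 - (-4)·0.000) / (9) = 0.556;  u ← (1−ω)·0.000 + ω·0.556 = 0.500
  v: GS value = (12 - (-3)·0.500 - (-4)·0.000) / (9) = 1.500;  v ← (1−ω)·0.000 + ω·1.500 = 1.350
  w: GS value = (4 - (-4)·0.500 - (4)·1.350) / (9) = 0.067;  w ← (1−ω)·0.000 + ω·0.067 = 0.060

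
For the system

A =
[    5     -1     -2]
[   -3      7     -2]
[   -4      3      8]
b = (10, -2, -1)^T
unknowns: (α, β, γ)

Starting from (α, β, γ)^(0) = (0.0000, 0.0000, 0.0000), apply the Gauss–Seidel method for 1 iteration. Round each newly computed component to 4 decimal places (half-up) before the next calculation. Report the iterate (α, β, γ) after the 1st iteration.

(2.0000, 0.5714, 0.6607)

Iteration 1:
  α = (10 - (-1)·0.0000 - (-2)·0.0000) / (5) = 2.0000
  β = (-2 - (-3)·2.0000 - (-2)·0.0000) / (7) = 0.5714
  γ = (-1 - (-4)·2.0000 - (3)·0.5714) / (8) = 0.6607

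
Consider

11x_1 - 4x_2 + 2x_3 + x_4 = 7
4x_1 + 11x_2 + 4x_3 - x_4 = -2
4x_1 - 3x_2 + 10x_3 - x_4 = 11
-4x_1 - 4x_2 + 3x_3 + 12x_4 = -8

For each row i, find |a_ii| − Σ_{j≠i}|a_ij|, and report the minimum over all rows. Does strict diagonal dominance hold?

1

row 1: |11| − (4+2+1) = 4
row 2: |11| − (4+4+1) = 2
row 3: |10| − (4+3+1) = 2
row 4: |12| − (4+4+3) = 1
minimum over rows = 1 → strictly diagonally dominant (convergence guaranteed)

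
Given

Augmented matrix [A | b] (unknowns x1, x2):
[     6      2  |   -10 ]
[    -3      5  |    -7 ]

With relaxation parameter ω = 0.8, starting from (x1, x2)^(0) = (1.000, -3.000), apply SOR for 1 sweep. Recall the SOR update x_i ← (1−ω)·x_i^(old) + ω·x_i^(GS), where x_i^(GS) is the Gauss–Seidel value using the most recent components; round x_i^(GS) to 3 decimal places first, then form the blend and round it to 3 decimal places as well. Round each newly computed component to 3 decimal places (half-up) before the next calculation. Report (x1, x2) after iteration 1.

(-0.334, -1.880)

Iteration 1:
  x1: GS value = (-10 - (2)·-3.000) / (6) = -0.667;  x1 ← (1−ω)·1.000 + ω·-0.667 = -0.334
  x2: GS value = (-7 - (-3)·-0.334) / (5) = -1.600;  x2 ← (1−ω)·-3.000 + ω·-1.600 = -1.880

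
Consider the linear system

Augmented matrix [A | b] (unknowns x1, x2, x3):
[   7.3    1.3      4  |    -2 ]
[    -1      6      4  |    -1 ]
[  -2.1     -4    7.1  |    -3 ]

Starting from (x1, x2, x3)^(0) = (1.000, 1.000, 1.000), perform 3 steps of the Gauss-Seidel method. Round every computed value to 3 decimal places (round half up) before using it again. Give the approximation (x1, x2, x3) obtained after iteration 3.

(-0.525, -0.389, -0.797)

Iteration 1:
  x1 = (-2 - (1.3)·1.000 - (4)·1.000) / (7.3) = -1.000
  x2 = (-1 - (-1)·-1.000 - (4)·1.000) / (6) = -1.000
  x3 = (-3 - (-2.1)·-1.000 - (-4)·-1.000) / (7.1) = -1.282
Iteration 2:
  x1 = (-2 - (1.3)·-1.000 - (4)·-1.282) / (7.3) = 0.607
  x2 = (-1 - (-1)·0.607 - (4)·-1.282) / (6) = 0.789
  x3 = (-3 - (-2.1)·0.607 - (-4)·0.789) / (7.1) = 0.202
Iteration 3:
  x1 = (-2 - (1.3)·0.789 - (4)·0.202) / (7.3) = -0.525
  x2 = (-1 - (-1)·-0.525 - (4)·0.202) / (6) = -0.389
  x3 = (-3 - (-2.1)·-0.525 - (-4)·-0.389) / (7.1) = -0.797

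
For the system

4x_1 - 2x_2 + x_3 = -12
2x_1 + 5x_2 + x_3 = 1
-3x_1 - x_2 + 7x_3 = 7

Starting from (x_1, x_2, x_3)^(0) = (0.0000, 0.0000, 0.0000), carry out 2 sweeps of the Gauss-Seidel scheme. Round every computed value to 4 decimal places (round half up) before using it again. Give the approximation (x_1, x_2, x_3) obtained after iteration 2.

(-2.2786, 1.1286, 0.1847)

Iteration 1:
  x_1 = (-12 - (-2)·0.0000 - (1)·0.0000) / (4) = -3.0000
  x_2 = (1 - (2)·-3.0000 - (1)·0.0000) / (5) = 1.4000
  x_3 = (7 - (-3)·-3.0000 - (-1)·1.4000) / (7) = -0.0857
Iteration 2:
  x_1 = (-12 - (-2)·1.4000 - (1)·-0.0857) / (4) = -2.2786
  x_2 = (1 - (2)·-2.2786 - (1)·-0.0857) / (5) = 1.1286
  x_3 = (7 - (-3)·-2.2786 - (-1)·1.1286) / (7) = 0.1847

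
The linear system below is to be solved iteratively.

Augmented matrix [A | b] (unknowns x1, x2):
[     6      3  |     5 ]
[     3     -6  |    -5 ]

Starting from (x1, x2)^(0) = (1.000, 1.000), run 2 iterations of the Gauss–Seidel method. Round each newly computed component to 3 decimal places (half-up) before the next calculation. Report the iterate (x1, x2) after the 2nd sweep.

Iteration 1:
  x1 = (5 - (3)·1.000) / (6) = 0.333
  x2 = (-5 - (3)·0.333) / (-6) = 1.000
Iteration 2:
  x1 = (5 - (3)·1.000) / (6) = 0.333
  x2 = (-5 - (3)·0.333) / (-6) = 1.000

(0.333, 1.000)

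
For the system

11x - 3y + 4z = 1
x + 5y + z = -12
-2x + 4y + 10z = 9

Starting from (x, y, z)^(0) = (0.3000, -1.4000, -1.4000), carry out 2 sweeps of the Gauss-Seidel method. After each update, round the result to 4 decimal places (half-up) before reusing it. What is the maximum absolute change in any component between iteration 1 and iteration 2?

1.3752

Iteration 1:
  x = (1 - (-3)·-1.4000 - (4)·-1.4000) / (11) = 0.2182
  y = (-12 - (1)·0.2182 - (1)·-1.4000) / (5) = -2.1636
  z = (9 - (-2)·0.2182 - (4)·-2.1636) / (10) = 1.8091
Iteration 2:
  x = (1 - (-3)·-2.1636 - (4)·1.8091) / (11) = -1.1570
  y = (-12 - (1)·-1.1570 - (1)·1.8091) / (5) = -2.5304
  z = (9 - (-2)·-1.1570 - (4)·-2.5304) / (10) = 1.6808
Change: (-1.3752, -0.3668, -0.1283) → max |·| = 1.3752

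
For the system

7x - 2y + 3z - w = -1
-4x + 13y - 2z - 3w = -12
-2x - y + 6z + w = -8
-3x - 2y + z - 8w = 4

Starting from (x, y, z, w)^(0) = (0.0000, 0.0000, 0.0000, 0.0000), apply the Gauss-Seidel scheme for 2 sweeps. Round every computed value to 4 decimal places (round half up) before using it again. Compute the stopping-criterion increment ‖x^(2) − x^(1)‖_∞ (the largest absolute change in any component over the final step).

Iteration 1:
  x = (-1 - (-2)·0.0000 - (3)·0.0000 - (-1)·0.0000) / (7) = -0.1429
  y = (-12 - (-4)·-0.1429 - (-2)·0.0000 - (-3)·0.0000) / (13) = -0.9670
  z = (-8 - (-2)·-0.1429 - (-1)·-0.9670 - (1)·0.0000) / (6) = -1.5421
  w = (4 - (-3)·-0.1429 - (-2)·-0.9670 - (1)·-1.5421) / (-8) = -0.3974
Iteration 2:
  x = (-1 - (-2)·-0.9670 - (3)·-1.5421 - (-1)·-0.3974) / (7) = 0.1850
  y = (-12 - (-4)·0.1850 - (-2)·-1.5421 - (-3)·-0.3974) / (13) = -1.1951
  z = (-8 - (-2)·0.1850 - (-1)·-1.1951 - (1)·-0.3974) / (6) = -1.4046
  w = (4 - (-3)·0.1850 - (-2)·-1.1951 - (1)·-1.4046) / (-8) = -0.4462
Change: (0.3279, -0.2281, 0.1375, -0.0488) → max |·| = 0.3279

0.3279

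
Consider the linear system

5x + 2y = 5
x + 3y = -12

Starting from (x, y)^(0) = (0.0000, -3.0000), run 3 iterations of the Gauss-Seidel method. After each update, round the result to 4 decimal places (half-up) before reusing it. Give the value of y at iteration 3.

Iteration 1:
  x = (5 - (2)·-3.0000) / (5) = 2.2000
  y = (-12 - (1)·2.2000) / (3) = -4.7333
Iteration 2:
  x = (5 - (2)·-4.7333) / (5) = 2.8933
  y = (-12 - (1)·2.8933) / (3) = -4.9644
Iteration 3:
  x = (5 - (2)·-4.9644) / (5) = 2.9858
  y = (-12 - (1)·2.9858) / (3) = -4.9953

-4.9953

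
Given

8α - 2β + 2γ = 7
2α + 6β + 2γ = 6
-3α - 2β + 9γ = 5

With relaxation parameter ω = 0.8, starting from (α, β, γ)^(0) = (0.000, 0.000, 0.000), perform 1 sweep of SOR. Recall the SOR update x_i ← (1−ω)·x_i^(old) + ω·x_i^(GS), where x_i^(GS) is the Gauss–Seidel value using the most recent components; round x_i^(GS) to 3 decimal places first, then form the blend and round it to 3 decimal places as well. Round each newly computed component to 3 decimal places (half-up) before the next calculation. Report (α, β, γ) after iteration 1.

(0.700, 0.614, 0.740)

Iteration 1:
  α: GS value = (7 - (-2)·0.000 - (2)·0.000) / (8) = 0.875;  α ← (1−ω)·0.000 + ω·0.875 = 0.700
  β: GS value = (6 - (2)·0.700 - (2)·0.000) / (6) = 0.767;  β ← (1−ω)·0.000 + ω·0.767 = 0.614
  γ: GS value = (5 - (-3)·0.700 - (-2)·0.614) / (9) = 0.925;  γ ← (1−ω)·0.000 + ω·0.925 = 0.740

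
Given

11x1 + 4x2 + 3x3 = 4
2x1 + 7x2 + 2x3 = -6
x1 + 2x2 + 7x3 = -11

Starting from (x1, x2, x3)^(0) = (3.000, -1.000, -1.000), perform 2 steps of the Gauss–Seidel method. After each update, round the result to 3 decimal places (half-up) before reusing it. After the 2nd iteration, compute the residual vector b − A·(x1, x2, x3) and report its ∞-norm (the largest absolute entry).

0.320

Iteration 1:
  x1 = (4 - (4)·-1.000 - (3)·-1.000) / (11) = 1.000
  x2 = (-6 - (2)·1.000 - (2)·-1.000) / (7) = -0.857
  x3 = (-11 - (1)·1.000 - (2)·-0.857) / (7) = -1.469
Iteration 2:
  x1 = (4 - (4)·-0.857 - (3)·-1.469) / (11) = 1.076
  x2 = (-6 - (2)·1.076 - (2)·-1.469) / (7) = -0.745
  x3 = (-11 - (1)·1.076 - (2)·-0.745) / (7) = -1.512
Residual b − A·x = (-0.320, 0.087, -0.002); ∞-norm = 0.320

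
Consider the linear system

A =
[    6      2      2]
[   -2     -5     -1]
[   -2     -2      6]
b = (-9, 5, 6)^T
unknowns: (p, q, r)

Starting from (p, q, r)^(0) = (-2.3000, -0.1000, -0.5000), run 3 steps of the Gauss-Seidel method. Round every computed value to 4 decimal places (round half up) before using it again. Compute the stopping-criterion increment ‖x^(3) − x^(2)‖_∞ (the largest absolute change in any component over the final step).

Iteration 1:
  p = (-9 - (2)·-0.1000 - (2)·-0.5000) / (6) = -1.3000
  q = (5 - (-2)·-1.3000 - (-1)·-0.5000) / (-5) = -0.3800
  r = (6 - (-2)·-1.3000 - (-2)·-0.3800) / (6) = 0.4400
Iteration 2:
  p = (-9 - (2)·-0.3800 - (2)·0.4400) / (6) = -1.5200
  q = (5 - (-2)·-1.5200 - (-1)·0.4400) / (-5) = -0.4800
  r = (6 - (-2)·-1.5200 - (-2)·-0.4800) / (6) = 0.3333
Iteration 3:
  p = (-9 - (2)·-0.4800 - (2)·0.3333) / (6) = -1.4511
  q = (5 - (-2)·-1.4511 - (-1)·0.3333) / (-5) = -0.4862
  r = (6 - (-2)·-1.4511 - (-2)·-0.4862) / (6) = 0.3542
Change: (0.0689, -0.0062, 0.0209) → max |·| = 0.0689

0.0689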